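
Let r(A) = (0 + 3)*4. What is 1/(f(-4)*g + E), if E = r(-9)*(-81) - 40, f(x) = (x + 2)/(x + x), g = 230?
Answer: -2/1909 ≈ -0.0010477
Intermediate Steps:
r(A) = 12 (r(A) = 3*4 = 12)
f(x) = (2 + x)/(2*x) (f(x) = (2 + x)/((2*x)) = (2 + x)*(1/(2*x)) = (2 + x)/(2*x))
E = -1012 (E = 12*(-81) - 40 = -972 - 40 = -1012)
1/(f(-4)*g + E) = 1/(((½)*(2 - 4)/(-4))*230 - 1012) = 1/(((½)*(-¼)*(-2))*230 - 1012) = 1/((¼)*230 - 1012) = 1/(115/2 - 1012) = 1/(-1909/2) = -2/1909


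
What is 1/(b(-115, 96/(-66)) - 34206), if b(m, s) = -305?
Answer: -1/34511 ≈ -2.8976e-5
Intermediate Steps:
1/(b(-115, 96/(-66)) - 34206) = 1/(-305 - 34206) = 1/(-34511) = -1/34511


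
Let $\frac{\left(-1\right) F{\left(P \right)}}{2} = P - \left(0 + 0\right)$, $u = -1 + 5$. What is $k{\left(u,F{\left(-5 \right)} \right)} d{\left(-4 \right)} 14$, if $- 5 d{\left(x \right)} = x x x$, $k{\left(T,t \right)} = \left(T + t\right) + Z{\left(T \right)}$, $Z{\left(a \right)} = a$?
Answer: $\frac{16128}{5} \approx 3225.6$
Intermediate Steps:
$u = 4$
$F{\left(P \right)} = - 2 P$ ($F{\left(P \right)} = - 2 \left(P - \left(0 + 0\right)\right) = - 2 \left(P - 0\right) = - 2 \left(P + 0\right) = - 2 P$)
$k{\left(T,t \right)} = t + 2 T$ ($k{\left(T,t \right)} = \left(T + t\right) + T = t + 2 T$)
$d{\left(x \right)} = - \frac{x^{3}}{5}$ ($d{\left(x \right)} = - \frac{x x x}{5} = - \frac{x^{2} x}{5} = - \frac{x^{3}}{5}$)
$k{\left(u,F{\left(-5 \right)} \right)} d{\left(-4 \right)} 14 = \left(\left(-2\right) \left(-5\right) + 2 \cdot 4\right) \left(- \frac{\left(-4\right)^{3}}{5}\right) 14 = \left(10 + 8\right) \left(\left(- \frac{1}{5}\right) \left(-64\right)\right) 14 = 18 \cdot \frac{64}{5} \cdot 14 = \frac{1152}{5} \cdot 14 = \frac{16128}{5}$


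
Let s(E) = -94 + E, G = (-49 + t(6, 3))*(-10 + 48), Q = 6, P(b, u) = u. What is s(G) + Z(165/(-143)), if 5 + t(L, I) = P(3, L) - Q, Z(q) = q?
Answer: -27913/13 ≈ -2147.2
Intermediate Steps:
t(L, I) = -11 + L (t(L, I) = -5 + (L - 1*6) = -5 + (L - 6) = -5 + (-6 + L) = -11 + L)
G = -2052 (G = (-49 + (-11 + 6))*(-10 + 48) = (-49 - 5)*38 = -54*38 = -2052)
s(G) + Z(165/(-143)) = (-94 - 2052) + 165/(-143) = -2146 + 165*(-1/143) = -2146 - 15/13 = -27913/13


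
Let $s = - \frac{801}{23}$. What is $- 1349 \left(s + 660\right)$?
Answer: $- \frac{19397271}{23} \approx -8.4336 \cdot 10^{5}$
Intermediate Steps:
$s = - \frac{801}{23}$ ($s = \left(-801\right) \frac{1}{23} = - \frac{801}{23} \approx -34.826$)
$- 1349 \left(s + 660\right) = - 1349 \left(- \frac{801}{23} + 660\right) = \left(-1349\right) \frac{14379}{23} = - \frac{19397271}{23}$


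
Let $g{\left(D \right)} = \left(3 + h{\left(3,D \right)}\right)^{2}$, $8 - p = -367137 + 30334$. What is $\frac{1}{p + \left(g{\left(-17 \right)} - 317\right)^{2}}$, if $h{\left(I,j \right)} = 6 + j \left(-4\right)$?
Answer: $\frac{1}{31831355} \approx 3.1416 \cdot 10^{-8}$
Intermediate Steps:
$h{\left(I,j \right)} = 6 - 4 j$
$p = 336811$ ($p = 8 - \left(-367137 + 30334\right) = 8 - -336803 = 8 + 336803 = 336811$)
$g{\left(D \right)} = \left(9 - 4 D\right)^{2}$ ($g{\left(D \right)} = \left(3 - \left(-6 + 4 D\right)\right)^{2} = \left(9 - 4 D\right)^{2}$)
$\frac{1}{p + \left(g{\left(-17 \right)} - 317\right)^{2}} = \frac{1}{336811 + \left(\left(-9 + 4 \left(-17\right)\right)^{2} - 317\right)^{2}} = \frac{1}{336811 + \left(\left(-9 - 68\right)^{2} - 317\right)^{2}} = \frac{1}{336811 + \left(\left(-77\right)^{2} - 317\right)^{2}} = \frac{1}{336811 + \left(5929 - 317\right)^{2}} = \frac{1}{336811 + 5612^{2}} = \frac{1}{336811 + 31494544} = \frac{1}{31831355}$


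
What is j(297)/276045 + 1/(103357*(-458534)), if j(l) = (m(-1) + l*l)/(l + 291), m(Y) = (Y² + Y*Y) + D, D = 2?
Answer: 2090325981319717/3846260143684852740 ≈ 0.00054347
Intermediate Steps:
m(Y) = 2 + 2*Y² (m(Y) = (Y² + Y*Y) + 2 = (Y² + Y²) + 2 = 2*Y² + 2 = 2 + 2*Y²)
j(l) = (4 + l²)/(291 + l) (j(l) = ((2 + 2*(-1)²) + l*l)/(l + 291) = ((2 + 2*1) + l²)/(291 + l) = ((2 + 2) + l²)/(291 + l) = (4 + l²)/(291 + l))
j(297)/276045 + 1/(103357*(-458534)) = ((4 + 297²)/(291 + 297))/276045 + 1/(103357*(-458534)) = ((4 + 88209)/588)*(1/276045) + (1/103357)*(-1/458534) = ((1/588)*88213)*(1/276045) - 1/47392698638 = (88213/588)*(1/276045) - 1/47392698638 = 88213/162314460 - 1/47392698638 = 2090325981319717/3846260143684852740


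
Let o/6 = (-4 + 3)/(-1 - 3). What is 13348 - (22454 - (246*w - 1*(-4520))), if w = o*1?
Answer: -4217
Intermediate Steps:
o = 3/2 (o = 6*((-4 + 3)/(-1 - 3)) = 6*(-1/(-4)) = 6*(-1*(-¼)) = 6*(¼) = 3/2 ≈ 1.5000)
w = 3/2 (w = (3/2)*1 = 3/2 ≈ 1.5000)
13348 - (22454 - (246*w - 1*(-4520))) = 13348 - (22454 - (246*(3/2) - 1*(-4520))) = 13348 - (22454 - (369 + 4520)) = 13348 - (22454 - 1*4889) = 13348 - (22454 - 4889) = 13348 - 1*17565 = 13348 - 17565 = -4217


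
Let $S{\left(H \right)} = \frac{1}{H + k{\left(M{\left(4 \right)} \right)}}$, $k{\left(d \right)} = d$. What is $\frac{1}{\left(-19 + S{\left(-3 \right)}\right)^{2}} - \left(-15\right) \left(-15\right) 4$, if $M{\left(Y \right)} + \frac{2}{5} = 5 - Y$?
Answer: $- \frac{48859956}{54289} \approx -900.0$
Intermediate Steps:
$M{\left(Y \right)} = \frac{23}{5} - Y$ ($M{\left(Y \right)} = - \frac{2}{5} - \left(-5 + Y\right) = \frac{23}{5} - Y$)
$S{\left(H \right)} = \frac{1}{\frac{3}{5} + H}$ ($S{\left(H \right)} = \frac{1}{H + \left(\frac{23}{5} - 4\right)} = \frac{1}{H + \frac{3}{5}} = \frac{1}{\frac{3}{5} + H}$)
$\frac{1}{\left(-19 + S{\left(-3 \right)}\right)^{2}} - \left(-15\right) \left(-15\right) 4 = \frac{1}{\left(-19 + \frac{5}{3 + 5 \left(-3\right)}\right)^{2}} - \left(-15\right) \left(-15\right) 4 = \frac{1}{\left(-19 + \frac{5}{3 - 15}\right)^{2}} - 225 \cdot 4 = \frac{1}{\left(-19 + \frac{5}{-12}\right)^{2}} - 900 = \frac{1}{\left(-19 + 5 \left(- \frac{1}{12}\right)\right)^{2}} - 900 = \frac{1}{\left(-19 - \frac{5}{12}\right)^{2}} - 900 = \frac{1}{\left(- \frac{233}{12}\right)^{2}} - 900 = \frac{1}{\frac{54289}{144}} - 900 = \frac{144}{54289} - 900 = - \frac{48859956}{54289}$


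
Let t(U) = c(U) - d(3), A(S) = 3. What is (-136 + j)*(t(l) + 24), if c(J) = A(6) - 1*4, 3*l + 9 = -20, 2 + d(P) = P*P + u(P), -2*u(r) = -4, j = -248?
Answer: -5376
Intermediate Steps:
u(r) = 2 (u(r) = -1/2*(-4) = 2)
d(P) = P**2 (d(P) = -2 + (P*P + 2) = -2 + (P**2 + 2) = -2 + (2 + P**2) = P**2)
l = -29/3 (l = -3 + (1/3)*(-20) = -3 - 20/3 = -29/3 ≈ -9.6667)
c(J) = -1 (c(J) = 3 - 1*4 = 3 - 4 = -1)
t(U) = -10 (t(U) = -1 - 1*3**2 = -1 - 1*9 = -1 - 9 = -10)
(-136 + j)*(t(l) + 24) = (-136 - 248)*(-10 + 24) = -384*14 = -5376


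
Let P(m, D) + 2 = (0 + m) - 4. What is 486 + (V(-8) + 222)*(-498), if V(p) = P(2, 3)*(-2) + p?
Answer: -110070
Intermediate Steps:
P(m, D) = -6 + m (P(m, D) = -2 + ((0 + m) - 4) = -2 + (m - 4) = -2 + (-4 + m) = -6 + m)
V(p) = 8 + p (V(p) = (-6 + 2)*(-2) + p = -4*(-2) + p = 8 + p)
486 + (V(-8) + 222)*(-498) = 486 + ((8 - 8) + 222)*(-498) = 486 + (0 + 222)*(-498) = 486 + 222*(-498) = 486 - 110556 = -110070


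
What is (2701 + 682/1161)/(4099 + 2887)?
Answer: 3136543/8110746 ≈ 0.38671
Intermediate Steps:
(2701 + 682/1161)/(4099 + 2887) = (2701 + 682*(1/1161))/6986 = (2701 + 682/1161)*(1/6986) = (3136543/1161)*(1/6986) = 3136543/8110746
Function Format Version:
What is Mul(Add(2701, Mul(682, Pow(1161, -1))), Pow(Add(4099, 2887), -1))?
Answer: Rational(3136543, 8110746) ≈ 0.38671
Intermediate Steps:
Mul(Add(2701, Mul(682, Pow(1161, -1))), Pow(Add(4099, 2887), -1)) = Mul(Add(2701, Mul(682, Rational(1, 1161))), Pow(6986, -1)) = Mul(Add(2701, Rational(682, 1161)), Rational(1, 6986)) = Mul(Rational(3136543, 1161), Rational(1, 6986)) = Rational(3136543, 8110746)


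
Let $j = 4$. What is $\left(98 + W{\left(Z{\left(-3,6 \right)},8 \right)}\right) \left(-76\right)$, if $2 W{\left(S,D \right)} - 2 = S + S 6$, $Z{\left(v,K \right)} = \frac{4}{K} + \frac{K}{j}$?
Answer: $- \frac{24301}{3} \approx -8100.3$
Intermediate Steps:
$Z{\left(v,K \right)} = \frac{4}{K} + \frac{K}{4}$
$W{\left(S,D \right)} = 1 + \frac{7 S}{2}$ ($W{\left(S,D \right)} = 1 + \frac{S + S 6}{2} = 1 + \frac{S + 6 S}{2} = 1 + \frac{7 S}{2}$)
$\left(98 + W{\left(Z{\left(-3,6 \right)},8 \right)}\right) \left(-76\right) = \left(98 + \left(1 + \frac{7 \left(\frac{4}{6} + \frac{1}{4} \cdot 6\right)}{2}\right)\right) \left(-76\right) = \left(98 + \left(1 + \frac{7 \left(4 \cdot \frac{1}{6} + \frac{3}{2}\right)}{2}\right)\right) \left(-76\right) = \left(98 + \left(1 + \frac{7 \left(\frac{2}{3} + \frac{3}{2}\right)}{2}\right)\right) \left(-76\right) = \left(98 + \left(1 + \frac{7}{2} \cdot \frac{13}{6}\right)\right) \left(-76\right) = \left(98 + \left(1 + \frac{91}{12}\right)\right) \left(-76\right) = \left(98 + \frac{103}{12}\right) \left(-76\right) = \frac{1279}{12} \left(-76\right) = - \frac{24301}{3}$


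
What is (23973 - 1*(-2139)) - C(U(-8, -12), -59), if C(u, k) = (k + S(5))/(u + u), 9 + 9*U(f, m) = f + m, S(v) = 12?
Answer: 1514073/58 ≈ 26105.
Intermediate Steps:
U(f, m) = -1 + f/9 + m/9 (U(f, m) = -1 + (f + m)/9 = -1 + (f/9 + m/9) = -1 + f/9 + m/9)
C(u, k) = (12 + k)/(2*u) (C(u, k) = (k + 12)/(u + u) = (12 + k)/((2*u)) = (12 + k)*(1/(2*u)) = (12 + k)/(2*u))
(23973 - 1*(-2139)) - C(U(-8, -12), -59) = (23973 - 1*(-2139)) - (12 - 59)/(2*(-1 + (⅑)*(-8) + (⅑)*(-12))) = (23973 + 2139) - (-47)/(2*(-1 - 8/9 - 4/3)) = 26112 - (-47)/(2*(-29/9)) = 26112 - (-9)*(-47)/(2*29) = 26112 - 1*423/58 = 26112 - 423/58 = 1514073/58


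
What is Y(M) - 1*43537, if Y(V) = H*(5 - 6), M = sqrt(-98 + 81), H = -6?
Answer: -43531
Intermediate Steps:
M = I*sqrt(17) (M = sqrt(-17) = I*sqrt(17) ≈ 4.1231*I)
Y(V) = 6 (Y(V) = -6*(5 - 6) = -6*(-1) = 6)
Y(M) - 1*43537 = 6 - 1*43537 = 6 - 43537 = -43531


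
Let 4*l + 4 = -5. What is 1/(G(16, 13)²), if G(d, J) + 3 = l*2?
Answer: 4/225 ≈ 0.017778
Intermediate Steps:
l = -9/4 (l = -1 + (¼)*(-5) = -1 - 5/4 = -9/4 ≈ -2.2500)
G(d, J) = -15/2 (G(d, J) = -3 - 9/4*2 = -3 - 9/2 = -15/2)
1/(G(16, 13)²) = 1/((-15/2)²) = 1/(225/4) = 4/225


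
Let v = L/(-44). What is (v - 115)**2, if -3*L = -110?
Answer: 483025/36 ≈ 13417.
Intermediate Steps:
L = 110/3 (L = -1/3*(-110) = 110/3 ≈ 36.667)
v = -5/6 (v = (110/3)/(-44) = (110/3)*(-1/44) = -5/6 ≈ -0.83333)
(v - 115)**2 = (-5/6 - 115)**2 = (-695/6)**2 = 483025/36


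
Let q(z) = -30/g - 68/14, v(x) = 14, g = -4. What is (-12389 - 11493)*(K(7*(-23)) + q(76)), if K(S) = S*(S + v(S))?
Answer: -3956948875/7 ≈ -5.6528e+8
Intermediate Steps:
q(z) = 37/14 (q(z) = -30/(-4) - 68/14 = -30*(-¼) - 68*1/14 = 15/2 - 34/7 = 37/14)
K(S) = S*(14 + S) (K(S) = S*(S + 14) = S*(14 + S))
(-12389 - 11493)*(K(7*(-23)) + q(76)) = (-12389 - 11493)*((7*(-23))*(14 + 7*(-23)) + 37/14) = -23882*(-161*(14 - 161) + 37/14) = -23882*(-161*(-147) + 37/14) = -23882*(23667 + 37/14) = -23882*331375/14 = -3956948875/7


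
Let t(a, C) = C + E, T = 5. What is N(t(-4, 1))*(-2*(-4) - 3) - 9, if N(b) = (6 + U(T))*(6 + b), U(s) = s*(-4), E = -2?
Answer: -359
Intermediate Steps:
U(s) = -4*s
t(a, C) = -2 + C (t(a, C) = C - 2 = -2 + C)
N(b) = -84 - 14*b (N(b) = (6 - 4*5)*(6 + b) = (6 - 20)*(6 + b) = -14*(6 + b) = -84 - 14*b)
N(t(-4, 1))*(-2*(-4) - 3) - 9 = (-84 - 14*(-2 + 1))*(-2*(-4) - 3) - 9 = (-84 - 14*(-1))*(8 - 3) - 9 = (-84 + 14)*5 - 9 = -70*5 - 9 = -350 - 9 = -359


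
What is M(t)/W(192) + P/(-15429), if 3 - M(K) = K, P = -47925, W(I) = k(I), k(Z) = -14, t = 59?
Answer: 36547/5143 ≈ 7.1062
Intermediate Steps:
W(I) = -14
M(K) = 3 - K
M(t)/W(192) + P/(-15429) = (3 - 1*59)/(-14) - 47925/(-15429) = (3 - 59)*(-1/14) - 47925*(-1/15429) = -56*(-1/14) + 15975/5143 = 4 + 15975/5143 = 36547/5143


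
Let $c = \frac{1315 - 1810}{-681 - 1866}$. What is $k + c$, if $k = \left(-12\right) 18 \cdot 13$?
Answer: $- \frac{794609}{283} \approx -2807.8$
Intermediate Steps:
$k = -2808$ ($k = \left(-216\right) 13 = -2808$)
$c = \frac{55}{283}$ ($c = - \frac{495}{-2547} = \left(-495\right) \left(- \frac{1}{2547}\right) = \frac{55}{283} \approx 0.19435$)
$k + c = -2808 + \frac{55}{283} = - \frac{794609}{283}$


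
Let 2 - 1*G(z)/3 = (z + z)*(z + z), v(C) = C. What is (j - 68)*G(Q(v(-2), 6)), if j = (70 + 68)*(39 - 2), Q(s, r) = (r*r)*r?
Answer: -2820604908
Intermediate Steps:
Q(s, r) = r³ (Q(s, r) = r²*r = r³)
j = 5106 (j = 138*37 = 5106)
G(z) = 6 - 12*z² (G(z) = 6 - 3*(z + z)*(z + z) = 6 - 3*2*z*2*z = 6 - 12*z²)
(j - 68)*G(Q(v(-2), 6)) = (5106 - 68)*(6 - 12*(6³)²) = 5038*(6 - 12*216²) = 5038*(6 - 12*46656) = 5038*(6 - 559872) = 5038*(-559866) = -2820604908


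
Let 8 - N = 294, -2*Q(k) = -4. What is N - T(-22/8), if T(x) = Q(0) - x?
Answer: -1163/4 ≈ -290.75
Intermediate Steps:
Q(k) = 2 (Q(k) = -1/2*(-4) = 2)
N = -286 (N = 8 - 1*294 = 8 - 294 = -286)
T(x) = 2 - x
N - T(-22/8) = -286 - (2 - (-22)/8) = -286 - (2 - 1*(-11/4)) = -286 - (2 + 11/4) = -286 - 1*19/4 = -286 - 19/4 = -1163/4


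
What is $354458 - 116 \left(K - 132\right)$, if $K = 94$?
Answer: $358866$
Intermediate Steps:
$354458 - 116 \left(K - 132\right) = 354458 - 116 \left(94 - 132\right) = 354458 - 116 \left(-38\right) = 354458 - -4408 = 354458 + 4408 = 358866$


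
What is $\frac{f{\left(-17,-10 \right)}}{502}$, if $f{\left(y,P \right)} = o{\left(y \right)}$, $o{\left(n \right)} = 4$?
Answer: $\frac{2}{251} \approx 0.0079681$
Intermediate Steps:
$f{\left(y,P \right)} = 4$
$\frac{f{\left(-17,-10 \right)}}{502} = \frac{4}{502} = 4 \cdot \frac{1}{502} = \frac{2}{251}$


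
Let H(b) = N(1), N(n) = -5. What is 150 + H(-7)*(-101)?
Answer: 655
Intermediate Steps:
H(b) = -5
150 + H(-7)*(-101) = 150 - 5*(-101) = 150 + 505 = 655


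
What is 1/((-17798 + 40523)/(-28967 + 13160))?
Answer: -5269/7575 ≈ -0.69558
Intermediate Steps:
1/((-17798 + 40523)/(-28967 + 13160)) = 1/(22725/(-15807)) = 1/(22725*(-1/15807)) = 1/(-7575/5269) = -5269/7575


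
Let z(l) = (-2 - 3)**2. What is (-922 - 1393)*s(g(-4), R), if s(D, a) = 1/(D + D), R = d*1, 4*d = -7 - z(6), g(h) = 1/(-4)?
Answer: 4630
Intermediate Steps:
z(l) = 25 (z(l) = (-5)**2 = 25)
g(h) = -1/4
d = -8 (d = (-7 - 1*25)/4 = (-7 - 25)/4 = (1/4)*(-32) = -8)
R = -8 (R = -8*1 = -8)
s(D, a) = 1/(2*D)
(-922 - 1393)*s(g(-4), R) = (-922 - 1393)*(1/(2*(-1/4))) = -2315*(-4)/2 = -2315*(-2) = 4630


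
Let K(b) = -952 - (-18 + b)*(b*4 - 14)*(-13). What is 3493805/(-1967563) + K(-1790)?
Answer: 331764063181067/1967563 ≈ 1.6862e+8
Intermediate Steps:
K(b) = -952 + 13*(-18 + b)*(-14 + 4*b) (K(b) = -952 - (-18 + b)*(4*b - 14)*(-13) = -952 - (-18 + b)*(-14 + 4*b)*(-13) = -952 - (-13)*(-18 + b)*(-14 + 4*b) = -952 + 13*(-18 + b)*(-14 + 4*b))
3493805/(-1967563) + K(-1790) = 3493805/(-1967563) + (2324 - 1118*(-1790) + 52*(-1790)**2) = 3493805*(-1/1967563) + (2324 + 2001220 + 52*3204100) = -3493805/1967563 + (2324 + 2001220 + 166613200) = -3493805/1967563 + 168616744 = 331764063181067/1967563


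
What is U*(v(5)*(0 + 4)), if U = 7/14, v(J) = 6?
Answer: 12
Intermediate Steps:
U = ½ (U = 7*(1/14) = ½ ≈ 0.50000)
U*(v(5)*(0 + 4)) = (6*(0 + 4))/2 = (6*4)/2 = (½)*24 = 12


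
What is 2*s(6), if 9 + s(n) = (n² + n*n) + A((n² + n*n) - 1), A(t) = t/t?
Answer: 128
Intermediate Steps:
A(t) = 1
s(n) = -8 + 2*n² (s(n) = -9 + ((n² + n*n) + 1) = -9 + ((n² + n²) + 1) = -9 + (2*n² + 1) = -9 + (1 + 2*n²) = -8 + 2*n²)
2*s(6) = 2*(-8 + 2*6²) = 2*(-8 + 2*36) = 2*(-8 + 72) = 2*64 = 128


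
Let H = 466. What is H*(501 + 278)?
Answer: 363014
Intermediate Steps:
H*(501 + 278) = 466*(501 + 278) = 466*779 = 363014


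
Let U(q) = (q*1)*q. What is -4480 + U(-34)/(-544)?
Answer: -35857/8 ≈ -4482.1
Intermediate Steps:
U(q) = q**2 (U(q) = q*q = q**2)
-4480 + U(-34)/(-544) = -4480 + (-34)**2/(-544) = -4480 + 1156*(-1/544) = -4480 - 17/8 = -35857/8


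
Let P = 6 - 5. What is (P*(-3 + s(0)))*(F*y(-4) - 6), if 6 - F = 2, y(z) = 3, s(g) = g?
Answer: -18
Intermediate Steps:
P = 1
F = 4 (F = 6 - 1*2 = 6 - 2 = 4)
(P*(-3 + s(0)))*(F*y(-4) - 6) = (1*(-3 + 0))*(4*3 - 6) = (1*(-3))*(12 - 6) = -3*6 = -18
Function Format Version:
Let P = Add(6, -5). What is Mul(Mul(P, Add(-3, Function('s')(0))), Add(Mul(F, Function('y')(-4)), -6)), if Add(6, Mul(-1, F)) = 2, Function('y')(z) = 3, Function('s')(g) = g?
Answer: -18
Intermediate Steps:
P = 1
F = 4 (F = Add(6, Mul(-1, 2)) = Add(6, -2) = 4)
Mul(Mul(P, Add(-3, Function('s')(0))), Add(Mul(F, Function('y')(-4)), -6)) = Mul(Mul(1, Add(-3, 0)), Add(Mul(4, 3), -6)) = Mul(Mul(1, -3), Add(12, -6)) = Mul(-3, 6) = -18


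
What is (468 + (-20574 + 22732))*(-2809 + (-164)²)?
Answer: 63252462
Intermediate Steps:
(468 + (-20574 + 22732))*(-2809 + (-164)²) = (468 + 2158)*(-2809 + 26896) = 2626*24087 = 63252462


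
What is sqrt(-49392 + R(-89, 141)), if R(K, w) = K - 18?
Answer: I*sqrt(49499) ≈ 222.48*I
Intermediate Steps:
R(K, w) = -18 + K
sqrt(-49392 + R(-89, 141)) = sqrt(-49392 + (-18 - 89)) = sqrt(-49392 - 107) = sqrt(-49499) = I*sqrt(49499)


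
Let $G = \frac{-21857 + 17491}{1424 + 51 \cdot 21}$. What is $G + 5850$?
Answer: $\frac{14591384}{2495} \approx 5848.3$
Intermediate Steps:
$G = - \frac{4366}{2495}$ ($G = - \frac{4366}{1424 + 1071} = - \frac{4366}{2495} \approx -1.7499$)
$G + 5850 = - \frac{4366}{2495} + 5850 = \frac{14591384}{2495}$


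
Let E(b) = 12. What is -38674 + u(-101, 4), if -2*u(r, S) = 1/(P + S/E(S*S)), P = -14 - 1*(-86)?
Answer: -16784519/434 ≈ -38674.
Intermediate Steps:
P = 72 (P = -14 + 86 = 72)
u(r, S) = -1/(2*(72 + S/12))
-38674 + u(-101, 4) = -38674 - 6/(864 + 4) = -38674 - 6/868 = -38674 - 6*1/868 = -38674 - 3/434 = -16784519/434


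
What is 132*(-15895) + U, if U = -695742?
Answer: -2793882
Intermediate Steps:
132*(-15895) + U = 132*(-15895) - 695742 = -2098140 - 695742 = -2793882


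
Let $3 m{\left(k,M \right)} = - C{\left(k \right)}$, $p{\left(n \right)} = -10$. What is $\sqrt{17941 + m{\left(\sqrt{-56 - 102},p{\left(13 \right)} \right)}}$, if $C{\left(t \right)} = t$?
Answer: $\frac{\sqrt{161469 - 3 i \sqrt{158}}}{3} \approx 133.94 - 0.015641 i$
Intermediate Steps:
$m{\left(k,M \right)} = - \frac{k}{3}$ ($m{\left(k,M \right)} = \frac{\left(-1\right) k}{3} = - \frac{k}{3}$)
$\sqrt{17941 + m{\left(\sqrt{-56 - 102},p{\left(13 \right)} \right)}} = \sqrt{17941 - \frac{\sqrt{-56 - 102}}{3}} = \sqrt{17941 - \frac{\sqrt{-158}}{3}} = \sqrt{17941 - \frac{i \sqrt{158}}{3}}$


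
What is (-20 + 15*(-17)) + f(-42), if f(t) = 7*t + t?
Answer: -611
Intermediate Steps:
f(t) = 8*t
(-20 + 15*(-17)) + f(-42) = (-20 + 15*(-17)) + 8*(-42) = (-20 - 255) - 336 = -275 - 336 = -611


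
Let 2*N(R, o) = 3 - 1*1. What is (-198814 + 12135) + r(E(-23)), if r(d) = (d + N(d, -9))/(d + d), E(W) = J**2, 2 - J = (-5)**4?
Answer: -72455339526/388129 ≈ -1.8668e+5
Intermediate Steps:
N(R, o) = 1 (N(R, o) = (3 - 1*1)/2 = (3 - 1)/2 = (1/2)*2 = 1)
J = -623 (J = 2 - 1*(-5)**4 = 2 - 1*625 = 2 - 625 = -623)
E(W) = 388129 (E(W) = (-623)**2 = 388129)
r(d) = (1 + d)/(2*d) (r(d) = (d + 1)/(d + d) = (1 + d)/((2*d)) = (1 + d)*(1/(2*d)) = (1 + d)/(2*d))
(-198814 + 12135) + r(E(-23)) = (-198814 + 12135) + (1/2)*(1 + 388129)/388129 = -186679 + (1/2)*(1/388129)*388130 = -186679 + 194065/388129 = -72455339526/388129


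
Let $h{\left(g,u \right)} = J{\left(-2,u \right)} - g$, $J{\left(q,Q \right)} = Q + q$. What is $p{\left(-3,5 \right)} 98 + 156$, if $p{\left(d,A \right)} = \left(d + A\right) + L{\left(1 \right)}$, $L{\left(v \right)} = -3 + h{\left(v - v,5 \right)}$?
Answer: $352$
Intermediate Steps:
$h{\left(g,u \right)} = -2 + u - g$ ($h{\left(g,u \right)} = \left(u - 2\right) - g = \left(-2 + u\right) - g = -2 + u - g$)
$L{\left(v \right)} = 0$ ($L{\left(v \right)} = -3 - -3 = -3 + \left(-2 + 5 + 0\right) = -3 + 3 = 0$)
$p{\left(d,A \right)} = A + d$ ($p{\left(d,A \right)} = \left(d + A\right) + 0 = \left(A + d\right) + 0 = A + d$)
$p{\left(-3,5 \right)} 98 + 156 = \left(5 - 3\right) 98 + 156 = 2 \cdot 98 + 156 = 196 + 156 = 352$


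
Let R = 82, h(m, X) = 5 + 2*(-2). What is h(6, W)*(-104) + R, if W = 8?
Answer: -22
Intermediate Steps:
h(m, X) = 1 (h(m, X) = 5 - 4 = 1)
h(6, W)*(-104) + R = 1*(-104) + 82 = -104 + 82 = -22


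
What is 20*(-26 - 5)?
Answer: -620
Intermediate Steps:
20*(-26 - 5) = 20*(-31) = -620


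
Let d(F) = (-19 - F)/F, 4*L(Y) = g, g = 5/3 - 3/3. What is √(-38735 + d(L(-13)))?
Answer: 5*I*√1554 ≈ 197.1*I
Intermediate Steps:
g = ⅔ (g = 5*(⅓) - 3*⅓ = 5/3 - 1 = ⅔ ≈ 0.66667)
L(Y) = ⅙ (L(Y) = (¼)*(⅔) = ⅙)
d(F) = (-19 - F)/F
√(-38735 + d(L(-13))) = √(-38735 + (-19 - 1*⅙)/(⅙)) = √(-38735 + 6*(-19 - ⅙)) = √(-38735 + 6*(-115/6)) = √(-38735 - 115) = √(-38850) = 5*I*√1554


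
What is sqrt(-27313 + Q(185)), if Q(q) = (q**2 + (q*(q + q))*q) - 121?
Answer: sqrt(12670041) ≈ 3559.5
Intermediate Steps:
Q(q) = -121 + q**2 + 2*q**3 (Q(q) = (q**2 + (q*(2*q))*q) - 121 = (q**2 + (2*q**2)*q) - 121 = (q**2 + 2*q**3) - 121 = -121 + q**2 + 2*q**3)
sqrt(-27313 + Q(185)) = sqrt(-27313 + (-121 + 185**2 + 2*185**3)) = sqrt(-27313 + (-121 + 34225 + 2*6331625)) = sqrt(-27313 + (-121 + 34225 + 12663250)) = sqrt(-27313 + 12697354) = sqrt(12670041)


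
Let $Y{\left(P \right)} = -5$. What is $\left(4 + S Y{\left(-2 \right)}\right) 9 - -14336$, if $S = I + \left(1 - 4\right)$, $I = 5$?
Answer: $14282$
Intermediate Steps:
$S = 2$ ($S = 5 + \left(1 - 4\right) = 5 - 3 = 2$)
$\left(4 + S Y{\left(-2 \right)}\right) 9 - -14336 = \left(4 + 2 \left(-5\right)\right) 9 - -14336 = \left(4 - 10\right) 9 + 14336 = \left(-6\right) 9 + 14336 = -54 + 14336 = 14282$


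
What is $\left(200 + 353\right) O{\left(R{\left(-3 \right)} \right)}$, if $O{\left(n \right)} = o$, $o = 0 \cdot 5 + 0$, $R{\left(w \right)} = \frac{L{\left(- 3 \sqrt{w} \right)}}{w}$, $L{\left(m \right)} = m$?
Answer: $0$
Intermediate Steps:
$R{\left(w \right)} = - \frac{3}{\sqrt{w}}$ ($R{\left(w \right)} = \frac{\left(-3\right) \sqrt{w}}{w} = - \frac{3}{\sqrt{w}}$)
$o = 0$ ($o = 0 + 0 = 0$)
$O{\left(n \right)} = 0$
$\left(200 + 353\right) O{\left(R{\left(-3 \right)} \right)} = \left(200 + 353\right) 0 = 553 \cdot 0 = 0$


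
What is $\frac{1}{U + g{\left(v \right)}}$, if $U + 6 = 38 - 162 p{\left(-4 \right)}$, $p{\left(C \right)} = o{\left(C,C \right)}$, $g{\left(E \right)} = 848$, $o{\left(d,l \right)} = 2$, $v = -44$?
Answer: $\frac{1}{556} \approx 0.0017986$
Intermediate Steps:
$p{\left(C \right)} = 2$
$U = -292$ ($U = -6 + \left(38 - 324\right) = -6 - 286 = -292$)
$\frac{1}{U + g{\left(v \right)}} = \frac{1}{-292 + 848} = \frac{1}{556}$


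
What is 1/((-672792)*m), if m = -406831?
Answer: 1/273712642152 ≈ 3.6535e-12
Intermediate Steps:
1/((-672792)*m) = 1/(-672792*(-406831)) = -1/672792*(-1/406831) = 1/273712642152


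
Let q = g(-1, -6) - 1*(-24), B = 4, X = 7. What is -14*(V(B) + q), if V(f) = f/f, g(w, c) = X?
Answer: -448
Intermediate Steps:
g(w, c) = 7
V(f) = 1
q = 31 (q = 7 - 1*(-24) = 7 + 24 = 31)
-14*(V(B) + q) = -14*(1 + 31) = -14*32 = -448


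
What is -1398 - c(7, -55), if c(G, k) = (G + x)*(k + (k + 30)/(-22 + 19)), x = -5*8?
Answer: -2938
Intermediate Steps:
x = -40
c(G, k) = (-40 + G)*(-10 + 2*k/3) (c(G, k) = (G - 40)*(k + (k + 30)/(-22 + 19)) = (-40 + G)*(k + (30 + k)/(-3)) = (-40 + G)*(k + (30 + k)*(-1/3)) = (-40 + G)*(k + (-10 - k/3)) = (-40 + G)*(-10 + 2*k/3))
-1398 - c(7, -55) = -1398 - (400 - 10*7 - 80/3*(-55) + (2/3)*7*(-55)) = -1398 - (400 - 70 + 4400/3 - 770/3) = -1398 - 1*1540 = -1398 - 1540 = -2938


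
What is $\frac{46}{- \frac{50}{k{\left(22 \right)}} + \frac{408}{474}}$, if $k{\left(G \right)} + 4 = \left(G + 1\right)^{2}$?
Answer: $\frac{38157}{635} \approx 60.09$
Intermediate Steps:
$k{\left(G \right)} = -4 + \left(1 + G\right)^{2}$ ($k{\left(G \right)} = -4 + \left(G + 1\right)^{2} = -4 + \left(1 + G\right)^{2}$)
$\frac{46}{- \frac{50}{k{\left(22 \right)}} + \frac{408}{474}} = \frac{46}{- \frac{50}{-4 + \left(1 + 22\right)^{2}} + \frac{408}{474}} = \frac{46}{- \frac{50}{-4 + 23^{2}} + 408 \cdot \frac{1}{474}} = \frac{46}{- \frac{50}{-4 + 529} + \frac{68}{79}} = \frac{46}{- \frac{50}{525} + \frac{68}{79}} = \frac{46}{\left(-50\right) \frac{1}{525} + \frac{68}{79}} = \frac{46}{- \frac{2}{21} + \frac{68}{79}} = \frac{46}{\frac{1270}{1659}} = 46 \cdot \frac{1659}{1270} = \frac{38157}{635}$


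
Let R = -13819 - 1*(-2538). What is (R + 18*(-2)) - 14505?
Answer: -25822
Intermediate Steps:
R = -11281 (R = -13819 + 2538 = -11281)
(R + 18*(-2)) - 14505 = (-11281 + 18*(-2)) - 14505 = (-11281 - 36) - 14505 = -11317 - 14505 = -25822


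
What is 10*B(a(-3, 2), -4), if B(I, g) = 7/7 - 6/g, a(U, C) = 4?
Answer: 25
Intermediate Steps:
B(I, g) = 1 - 6/g (B(I, g) = 7*(1/7) - 6/g = 1 - 6/g)
10*B(a(-3, 2), -4) = 10*((-6 - 4)/(-4)) = 10*(-1/4*(-10)) = 10*(5/2) = 25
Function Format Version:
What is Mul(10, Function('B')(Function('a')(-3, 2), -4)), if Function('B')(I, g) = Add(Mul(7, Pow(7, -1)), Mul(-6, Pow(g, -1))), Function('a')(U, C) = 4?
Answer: 25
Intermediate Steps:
Function('B')(I, g) = Add(1, Mul(-6, Pow(g, -1))) (Function('B')(I, g) = Add(Mul(7, Rational(1, 7)), Mul(-6, Pow(g, -1))) = Add(1, Mul(-6, Pow(g, -1))))
Mul(10, Function('B')(Function('a')(-3, 2), -4)) = Mul(10, Mul(Pow(-4, -1), Add(-6, -4))) = Mul(10, Mul(Rational(-1, 4), -10)) = Mul(10, Rational(5, 2)) = 25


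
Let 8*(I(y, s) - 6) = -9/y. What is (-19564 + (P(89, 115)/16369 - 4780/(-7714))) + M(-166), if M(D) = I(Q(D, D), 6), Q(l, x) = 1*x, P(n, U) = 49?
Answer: -1639760148858311/83843589424 ≈ -19557.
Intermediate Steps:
Q(l, x) = x
I(y, s) = 6 - 9/(8*y) (I(y, s) = 6 + (-9/y)/8 = 6 - 9/(8*y))
M(D) = 6 - 9/(8*D)
(-19564 + (P(89, 115)/16369 - 4780/(-7714))) + M(-166) = (-19564 + (49/16369 - 4780/(-7714))) + (6 - 9/8/(-166)) = (-19564 + (49*(1/16369) - 4780*(-1/7714))) + (6 - 9/8*(-1/166)) = (-19564 + (49/16369 + 2390/3857)) + (6 + 9/1328) = (-19564 + 39310903/63135233) + 7977/1328 = -1235138387509/63135233 + 7977/1328 = -1639760148858311/83843589424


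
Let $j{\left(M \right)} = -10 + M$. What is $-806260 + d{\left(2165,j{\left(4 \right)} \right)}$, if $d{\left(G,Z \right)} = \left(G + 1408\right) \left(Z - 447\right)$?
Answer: $-2424829$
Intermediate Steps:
$d{\left(G,Z \right)} = \left(-447 + Z\right) \left(1408 + G\right)$ ($d{\left(G,Z \right)} = \left(1408 + G\right) \left(-447 + Z\right) = \left(-447 + Z\right) \left(1408 + G\right)$)
$-806260 + d{\left(2165,j{\left(4 \right)} \right)} = -806260 + \left(-629376 - 967755 + 1408 \left(-10 + 4\right) + 2165 \left(-10 + 4\right)\right) = -806260 + \left(-629376 - 967755 + 1408 \left(-6\right) + 2165 \left(-6\right)\right) = -806260 - 1618569 = -2424829$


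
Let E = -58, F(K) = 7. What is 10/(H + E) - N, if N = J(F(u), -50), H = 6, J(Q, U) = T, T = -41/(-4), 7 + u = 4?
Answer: -543/52 ≈ -10.442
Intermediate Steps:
u = -3 (u = -7 + 4 = -3)
T = 41/4 (T = -41*(-¼) = 41/4 ≈ 10.250)
J(Q, U) = 41/4
N = 41/4 ≈ 10.250
10/(H + E) - N = 10/(6 - 58) - 1*41/4 = 10/(-52) - 41/4 = -1/52*10 - 41/4 = -5/26 - 41/4 = -543/52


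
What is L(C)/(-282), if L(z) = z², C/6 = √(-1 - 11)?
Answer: 72/47 ≈ 1.5319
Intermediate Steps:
C = 12*I*√3 (C = 6*√(-1 - 11) = 6*√(-12) = 6*(2*I*√3) = 12*I*√3 ≈ 20.785*I)
L(C)/(-282) = (12*I*√3)²/(-282) = -432*(-1/282) = 72/47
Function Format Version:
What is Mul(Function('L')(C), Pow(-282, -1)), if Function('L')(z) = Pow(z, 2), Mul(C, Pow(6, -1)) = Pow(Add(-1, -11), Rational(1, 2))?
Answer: Rational(72, 47) ≈ 1.5319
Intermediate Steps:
C = Mul(12, I, Pow(3, Rational(1, 2))) (C = Mul(6, Pow(Add(-1, -11), Rational(1, 2))) = Mul(6, Pow(-12, Rational(1, 2))) = Mul(6, Mul(2, I, Pow(3, Rational(1, 2)))) = Mul(12, I, Pow(3, Rational(1, 2))) ≈ Mul(20.785, I))
Mul(Function('L')(C), Pow(-282, -1)) = Mul(Pow(Mul(12, I, Pow(3, Rational(1, 2))), 2), Pow(-282, -1)) = Mul(-432, Rational(-1, 282)) = Rational(72, 47)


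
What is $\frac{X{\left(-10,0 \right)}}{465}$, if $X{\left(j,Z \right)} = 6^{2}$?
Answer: $\frac{12}{155} \approx 0.077419$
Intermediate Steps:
$X{\left(j,Z \right)} = 36$
$\frac{X{\left(-10,0 \right)}}{465} = \frac{36}{465} = 36 \cdot \frac{1}{465} = \frac{12}{155}$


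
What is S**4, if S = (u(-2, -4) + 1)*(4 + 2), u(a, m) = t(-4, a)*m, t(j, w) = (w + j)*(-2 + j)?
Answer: 541937434896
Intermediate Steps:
t(j, w) = (-2 + j)*(j + w) (t(j, w) = (j + w)*(-2 + j) = (-2 + j)*(j + w))
u(a, m) = m*(24 - 6*a) (u(a, m) = ((-4)**2 - 2*(-4) - 2*a - 4*a)*m = (16 + 8 - 2*a - 4*a)*m = (24 - 6*a)*m = m*(24 - 6*a))
S = -858 (S = (6*(-4)*(4 - 1*(-2)) + 1)*(4 + 2) = (6*(-4)*(4 + 2) + 1)*6 = (6*(-4)*6 + 1)*6 = (-144 + 1)*6 = -143*6 = -858)
S**4 = (-858)**4 = 541937434896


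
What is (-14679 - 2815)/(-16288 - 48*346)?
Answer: 8747/16448 ≈ 0.53180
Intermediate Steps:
(-14679 - 2815)/(-16288 - 48*346) = -17494/(-16288 - 16608) = -17494/(-32896) = -17494*(-1/32896) = 8747/16448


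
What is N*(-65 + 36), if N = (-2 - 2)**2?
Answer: -464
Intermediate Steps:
N = 16 (N = (-4)**2 = 16)
N*(-65 + 36) = 16*(-65 + 36) = 16*(-29) = -464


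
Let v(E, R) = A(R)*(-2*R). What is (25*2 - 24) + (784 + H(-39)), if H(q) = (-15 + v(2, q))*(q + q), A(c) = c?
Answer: 239256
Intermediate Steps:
v(E, R) = -2*R**2 (v(E, R) = R*(-2*R) = -2*R**2)
H(q) = 2*q*(-15 - 2*q**2) (H(q) = (-15 - 2*q**2)*(q + q) = (-15 - 2*q**2)*(2*q) = 2*q*(-15 - 2*q**2))
(25*2 - 24) + (784 + H(-39)) = (25*2 - 24) + (784 + (-30*(-39) - 4*(-39)**3)) = (50 - 24) + (784 + (1170 - 4*(-59319))) = 26 + (784 + (1170 + 237276)) = 26 + (784 + 238446) = 26 + 239230 = 239256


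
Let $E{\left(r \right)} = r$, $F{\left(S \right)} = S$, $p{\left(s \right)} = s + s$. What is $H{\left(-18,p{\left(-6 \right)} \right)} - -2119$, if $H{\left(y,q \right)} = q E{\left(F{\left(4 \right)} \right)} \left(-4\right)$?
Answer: $2311$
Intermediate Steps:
$p{\left(s \right)} = 2 s$
$H{\left(y,q \right)} = - 16 q$ ($H{\left(y,q \right)} = q 4 \left(-4\right) = 4 q \left(-4\right) = - 16 q$)
$H{\left(-18,p{\left(-6 \right)} \right)} - -2119 = - 16 \cdot 2 \left(-6\right) - -2119 = \left(-16\right) \left(-12\right) + 2119 = 192 + 2119 = 2311$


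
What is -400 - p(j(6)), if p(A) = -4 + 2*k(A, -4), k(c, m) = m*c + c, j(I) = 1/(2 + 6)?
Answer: -1581/4 ≈ -395.25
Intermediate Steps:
j(I) = ⅛ (j(I) = 1/8 = ⅛)
k(c, m) = c + c*m (k(c, m) = c*m + c = c + c*m)
p(A) = -4 - 6*A (p(A) = -4 + 2*(A*(1 - 4)) = -4 + 2*(A*(-3)) = -4 + 2*(-3*A) = -4 - 6*A)
-400 - p(j(6)) = -400 - (-4 - 6*⅛) = -400 - (-4 - ¾) = -400 - 1*(-19/4) = -400 + 19/4 = -1581/4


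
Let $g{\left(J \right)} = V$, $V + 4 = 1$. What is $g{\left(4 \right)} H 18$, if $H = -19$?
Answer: $1026$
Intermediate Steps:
$V = -3$ ($V = -4 + 1 = -3$)
$g{\left(J \right)} = -3$
$g{\left(4 \right)} H 18 = \left(-3\right) \left(-19\right) 18 = 57 \cdot 18 = 1026$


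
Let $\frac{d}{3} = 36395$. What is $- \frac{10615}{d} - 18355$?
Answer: $- \frac{400820258}{21837} \approx -18355.0$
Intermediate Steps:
$d = 109185$ ($d = 3 \cdot 36395 = 109185$)
$- \frac{10615}{d} - 18355 = - \frac{10615}{109185} - 18355 = \left(-10615\right) \frac{1}{109185} - 18355 = - \frac{2123}{21837} - 18355 = - \frac{400820258}{21837}$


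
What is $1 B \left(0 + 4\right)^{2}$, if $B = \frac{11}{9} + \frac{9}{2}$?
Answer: $\frac{824}{9} \approx 91.556$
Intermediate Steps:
$B = \frac{103}{18}$ ($B = 11 \cdot \frac{1}{9} + 9 \cdot \frac{1}{2} = \frac{11}{9} + \frac{9}{2} = \frac{103}{18} \approx 5.7222$)
$1 B \left(0 + 4\right)^{2} = 1 \cdot \frac{103}{18} \left(0 + 4\right)^{2} = \frac{103 \cdot 4^{2}}{18} = \frac{103}{18} \cdot 16 = \frac{824}{9}$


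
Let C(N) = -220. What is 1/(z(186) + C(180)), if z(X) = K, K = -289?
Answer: -1/509 ≈ -0.0019646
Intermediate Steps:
z(X) = -289
1/(z(186) + C(180)) = 1/(-289 - 220) = 1/(-509) = -1/509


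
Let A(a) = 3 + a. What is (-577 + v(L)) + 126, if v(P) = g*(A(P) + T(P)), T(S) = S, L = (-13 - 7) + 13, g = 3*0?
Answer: -451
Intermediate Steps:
g = 0
L = -7 (L = -20 + 13 = -7)
v(P) = 0 (v(P) = 0*((3 + P) + P) = 0*(3 + 2*P) = 0)
(-577 + v(L)) + 126 = (-577 + 0) + 126 = -577 + 126 = -451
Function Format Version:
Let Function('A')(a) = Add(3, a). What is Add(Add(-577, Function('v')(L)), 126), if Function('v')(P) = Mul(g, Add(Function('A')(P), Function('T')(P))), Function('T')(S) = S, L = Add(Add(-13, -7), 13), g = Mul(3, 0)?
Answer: -451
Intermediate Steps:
g = 0
L = -7 (L = Add(-20, 13) = -7)
Function('v')(P) = 0 (Function('v')(P) = Mul(0, Add(Add(3, P), P)) = Mul(0, Add(3, Mul(2, P))) = 0)
Add(Add(-577, Function('v')(L)), 126) = Add(Add(-577, 0), 126) = Add(-577, 126) = -451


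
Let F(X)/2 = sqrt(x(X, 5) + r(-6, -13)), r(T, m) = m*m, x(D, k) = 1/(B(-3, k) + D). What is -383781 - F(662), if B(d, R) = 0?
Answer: -383781 - 3*sqrt(8229322)/331 ≈ -3.8381e+5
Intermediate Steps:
x(D, k) = 1/D (x(D, k) = 1/(0 + D) = 1/D)
r(T, m) = m**2
F(X) = 2*sqrt(169 + 1/X) (F(X) = 2*sqrt(1/X + (-13)**2) = 2*sqrt(1/X + 169) = 2*sqrt(169 + 1/X))
-383781 - F(662) = -383781 - 2*sqrt(169 + 1/662) = -383781 - 2*sqrt(111879/662) = -383781 - 2*3*sqrt(8229322)/662 = -383781 - 3*sqrt(8229322)/331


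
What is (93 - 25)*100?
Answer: 6800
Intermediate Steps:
(93 - 25)*100 = 68*100 = 6800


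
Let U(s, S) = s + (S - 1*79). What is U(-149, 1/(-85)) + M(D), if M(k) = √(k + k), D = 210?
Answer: -19381/85 + 2*√105 ≈ -207.52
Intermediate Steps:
U(s, S) = -79 + S + s (U(s, S) = s + (S - 79) = s + (-79 + S) = -79 + S + s)
M(k) = √2*√k (M(k) = √(2*k) = √2*√k)
U(-149, 1/(-85)) + M(D) = (-79 + 1/(-85) - 149) + √2*√210 = (-79 - 1/85 - 149) + 2*√105 = -19381/85 + 2*√105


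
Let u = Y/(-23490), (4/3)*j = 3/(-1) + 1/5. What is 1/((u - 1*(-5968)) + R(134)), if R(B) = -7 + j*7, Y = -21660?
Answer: 7830/46566749 ≈ 0.00016815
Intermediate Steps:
j = -21/10 (j = 3*(3/(-1) + 1/5)/4 = 3*(3*(-1) + 1*(1/5))/4 = 3*(-3 + 1/5)/4 = (3/4)*(-14/5) = -21/10 ≈ -2.1000)
u = 722/783 (u = -21660/(-23490) = -21660*(-1/23490) = 722/783 ≈ 0.92209)
R(B) = -217/10 (R(B) = -7 - 21/10*7 = -7 - 147/10 = -217/10)
1/((u - 1*(-5968)) + R(134)) = 1/((722/783 - 1*(-5968)) - 217/10) = 1/((722/783 + 5968) - 217/10) = 1/(4673666/783 - 217/10) = 1/(46566749/7830) = 7830/46566749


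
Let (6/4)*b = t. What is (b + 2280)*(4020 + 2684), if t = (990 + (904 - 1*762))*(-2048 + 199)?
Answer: -28018000384/3 ≈ -9.3393e+9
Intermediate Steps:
t = -2093068 (t = (990 + (904 - 762))*(-1849) = (990 + 142)*(-1849) = 1132*(-1849) = -2093068)
b = -4186136/3 (b = (⅔)*(-2093068) = -4186136/3 ≈ -1.3954e+6)
(b + 2280)*(4020 + 2684) = (-4186136/3 + 2280)*(4020 + 2684) = -4179296/3*6704 = -28018000384/3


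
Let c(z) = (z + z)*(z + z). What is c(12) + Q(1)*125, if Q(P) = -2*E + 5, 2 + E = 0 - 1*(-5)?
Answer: 451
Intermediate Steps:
E = 3 (E = -2 + (0 - 1*(-5)) = -2 + (0 + 5) = -2 + 5 = 3)
c(z) = 4*z² (c(z) = (2*z)*(2*z) = 4*z²)
Q(P) = -1 (Q(P) = -2*3 + 5 = -6 + 5 = -1)
c(12) + Q(1)*125 = 4*12² - 1*125 = 4*144 - 125 = 576 - 125 = 451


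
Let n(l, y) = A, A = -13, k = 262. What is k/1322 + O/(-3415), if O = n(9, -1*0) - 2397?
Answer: 408075/451463 ≈ 0.90389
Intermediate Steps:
n(l, y) = -13
O = -2410 (O = -13 - 2397 = -2410)
k/1322 + O/(-3415) = 262/1322 - 2410/(-3415) = 262*(1/1322) - 2410*(-1/3415) = 131/661 + 482/683 = 408075/451463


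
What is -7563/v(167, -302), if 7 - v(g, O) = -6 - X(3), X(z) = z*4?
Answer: -7563/25 ≈ -302.52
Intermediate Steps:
X(z) = 4*z
v(g, O) = 25 (v(g, O) = 7 - (-6 - 4*3) = 7 - (-6 - 1*12) = 7 - (-6 - 12) = 7 - 1*(-18) = 7 + 18 = 25)
-7563/v(167, -302) = -7563/25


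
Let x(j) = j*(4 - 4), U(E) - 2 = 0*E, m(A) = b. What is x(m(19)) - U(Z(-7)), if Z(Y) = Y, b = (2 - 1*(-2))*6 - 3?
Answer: -2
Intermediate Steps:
b = 21 (b = (2 + 2)*6 - 3 = 4*6 - 3 = 24 - 3 = 21)
m(A) = 21
U(E) = 2 (U(E) = 2 + 0*E = 2 + 0 = 2)
x(j) = 0 (x(j) = j*0 = 0)
x(m(19)) - U(Z(-7)) = 0 - 1*2 = 0 - 2 = -2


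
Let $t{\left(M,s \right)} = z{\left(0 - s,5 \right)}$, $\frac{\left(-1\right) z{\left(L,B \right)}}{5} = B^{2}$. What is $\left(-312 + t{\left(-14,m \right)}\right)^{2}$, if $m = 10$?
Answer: $190969$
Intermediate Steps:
$z{\left(L,B \right)} = - 5 B^{2}$
$t{\left(M,s \right)} = -125$ ($t{\left(M,s \right)} = - 5 \cdot 5^{2} = \left(-5\right) 25 = -125$)
$\left(-312 + t{\left(-14,m \right)}\right)^{2} = \left(-312 - 125\right)^{2} = \left(-437\right)^{2} = 190969$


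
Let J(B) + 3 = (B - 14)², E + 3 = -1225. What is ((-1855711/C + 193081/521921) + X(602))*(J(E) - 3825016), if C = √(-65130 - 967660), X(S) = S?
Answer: -717579938718965/521921 - 77010488191*I*√1032790/18778 ≈ -1.3749e+9 - 4.1678e+9*I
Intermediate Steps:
E = -1228 (E = -3 - 1225 = -1228)
C = I*√1032790 (C = √(-1032790) = I*√1032790 ≈ 1016.3*I)
J(B) = -3 + (-14 + B)² (J(B) = -3 + (B - 14)² = -3 + (-14 + B)²)
((-1855711/C + 193081/521921) + X(602))*(J(E) - 3825016) = ((-1855711*(-I*√1032790/1032790) + 193081/521921) + 602)*((-3 + (-14 - 1228)²) - 3825016) = ((-(-168701)*I*√1032790/93890 + 193081*(1/521921)) + 602)*((-3 + (-1242)²) - 3825016) = ((168701*I*√1032790/93890 + 193081/521921) + 602)*((-3 + 1542564) - 3825016) = ((193081/521921 + 168701*I*√1032790/93890) + 602)*(1542561 - 3825016) = (314389523/521921 + 168701*I*√1032790/93890)*(-2282455) = -717579938718965/521921 - 77010488191*I*√1032790/18778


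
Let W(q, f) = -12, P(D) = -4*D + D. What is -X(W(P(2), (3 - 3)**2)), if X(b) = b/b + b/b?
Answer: -2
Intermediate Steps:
P(D) = -3*D
X(b) = 2 (X(b) = 1 + 1 = 2)
-X(W(P(2), (3 - 3)**2)) = -1*2 = -2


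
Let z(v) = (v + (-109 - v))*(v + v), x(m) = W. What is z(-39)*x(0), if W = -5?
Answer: -42510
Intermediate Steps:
x(m) = -5
z(v) = -218*v
z(-39)*x(0) = -218*(-39)*(-5) = 8502*(-5) = -42510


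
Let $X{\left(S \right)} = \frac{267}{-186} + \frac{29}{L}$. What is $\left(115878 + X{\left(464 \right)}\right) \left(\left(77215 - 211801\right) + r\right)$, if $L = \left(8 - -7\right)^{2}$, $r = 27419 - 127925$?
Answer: $- \frac{63336914383886}{2325} \approx -2.7242 \cdot 10^{10}$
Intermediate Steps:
$r = -100506$ ($r = 27419 - 127925 = -100506$)
$L = 225$ ($L = \left(8 + 7\right)^{2} = 15^{2} = 225$)
$X{\left(S \right)} = - \frac{18227}{13950}$ ($X{\left(S \right)} = \frac{267}{-186} + \frac{29}{225} = 267 \left(- \frac{1}{186}\right) + 29 \cdot \frac{1}{225} = - \frac{89}{62} + \frac{29}{225} = - \frac{18227}{13950}$)
$\left(115878 + X{\left(464 \right)}\right) \left(\left(77215 - 211801\right) + r\right) = \left(115878 - \frac{18227}{13950}\right) \left(\left(77215 - 211801\right) - 100506\right) = \frac{1616479873 \left(-134586 - 100506\right)}{13950} = \frac{1616479873}{13950} \left(-235092\right) = - \frac{63336914383886}{2325}$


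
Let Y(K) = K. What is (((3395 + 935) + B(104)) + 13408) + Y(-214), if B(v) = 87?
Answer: 17611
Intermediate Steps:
(((3395 + 935) + B(104)) + 13408) + Y(-214) = (((3395 + 935) + 87) + 13408) - 214 = ((4330 + 87) + 13408) - 214 = (4417 + 13408) - 214 = 17825 - 214 = 17611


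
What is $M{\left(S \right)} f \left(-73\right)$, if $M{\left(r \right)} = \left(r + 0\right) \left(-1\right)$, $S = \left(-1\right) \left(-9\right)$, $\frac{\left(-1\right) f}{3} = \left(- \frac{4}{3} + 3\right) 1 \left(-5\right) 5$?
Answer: $82125$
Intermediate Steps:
$f = 125$ ($f = - 3 \left(- \frac{4}{3} + 3\right) 1 \left(-5\right) 5 = - 3 \left(\left(-4\right) \frac{1}{3} + 3\right) \left(\left(-5\right) 5\right) = - 3 \left(- \frac{4}{3} + 3\right) \left(-25\right) = - 3 \cdot \frac{5}{3} \left(-25\right) = \left(-3\right) \left(- \frac{125}{3}\right) = 125$)
$S = 9$
$M{\left(r \right)} = - r$ ($M{\left(r \right)} = r \left(-1\right) = - r$)
$M{\left(S \right)} f \left(-73\right) = \left(-1\right) 9 \cdot 125 \left(-73\right) = \left(-9\right) 125 \left(-73\right) = \left(-1125\right) \left(-73\right) = 82125$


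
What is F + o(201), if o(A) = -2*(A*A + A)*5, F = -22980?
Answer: -429000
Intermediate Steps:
o(A) = -10*A - 10*A² (o(A) = -2*(A² + A)*5 = -2*(A + A²)*5 = (-2*A - 2*A²)*5 = -10*A - 10*A²)
F + o(201) = -22980 - 10*201*(1 + 201) = -22980 - 10*201*202 = -22980 - 406020 = -429000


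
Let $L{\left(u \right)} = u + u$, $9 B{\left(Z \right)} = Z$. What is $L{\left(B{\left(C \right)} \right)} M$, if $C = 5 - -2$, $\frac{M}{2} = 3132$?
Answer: $9744$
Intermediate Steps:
$M = 6264$ ($M = 2 \cdot 3132 = 6264$)
$C = 7$ ($C = 5 + 2 = 7$)
$B{\left(Z \right)} = \frac{Z}{9}$
$L{\left(u \right)} = 2 u$
$L{\left(B{\left(C \right)} \right)} M = 2 \cdot \frac{1}{9} \cdot 7 \cdot 6264 = 2 \cdot \frac{7}{9} \cdot 6264 = \frac{14}{9} \cdot 6264 = 9744$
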